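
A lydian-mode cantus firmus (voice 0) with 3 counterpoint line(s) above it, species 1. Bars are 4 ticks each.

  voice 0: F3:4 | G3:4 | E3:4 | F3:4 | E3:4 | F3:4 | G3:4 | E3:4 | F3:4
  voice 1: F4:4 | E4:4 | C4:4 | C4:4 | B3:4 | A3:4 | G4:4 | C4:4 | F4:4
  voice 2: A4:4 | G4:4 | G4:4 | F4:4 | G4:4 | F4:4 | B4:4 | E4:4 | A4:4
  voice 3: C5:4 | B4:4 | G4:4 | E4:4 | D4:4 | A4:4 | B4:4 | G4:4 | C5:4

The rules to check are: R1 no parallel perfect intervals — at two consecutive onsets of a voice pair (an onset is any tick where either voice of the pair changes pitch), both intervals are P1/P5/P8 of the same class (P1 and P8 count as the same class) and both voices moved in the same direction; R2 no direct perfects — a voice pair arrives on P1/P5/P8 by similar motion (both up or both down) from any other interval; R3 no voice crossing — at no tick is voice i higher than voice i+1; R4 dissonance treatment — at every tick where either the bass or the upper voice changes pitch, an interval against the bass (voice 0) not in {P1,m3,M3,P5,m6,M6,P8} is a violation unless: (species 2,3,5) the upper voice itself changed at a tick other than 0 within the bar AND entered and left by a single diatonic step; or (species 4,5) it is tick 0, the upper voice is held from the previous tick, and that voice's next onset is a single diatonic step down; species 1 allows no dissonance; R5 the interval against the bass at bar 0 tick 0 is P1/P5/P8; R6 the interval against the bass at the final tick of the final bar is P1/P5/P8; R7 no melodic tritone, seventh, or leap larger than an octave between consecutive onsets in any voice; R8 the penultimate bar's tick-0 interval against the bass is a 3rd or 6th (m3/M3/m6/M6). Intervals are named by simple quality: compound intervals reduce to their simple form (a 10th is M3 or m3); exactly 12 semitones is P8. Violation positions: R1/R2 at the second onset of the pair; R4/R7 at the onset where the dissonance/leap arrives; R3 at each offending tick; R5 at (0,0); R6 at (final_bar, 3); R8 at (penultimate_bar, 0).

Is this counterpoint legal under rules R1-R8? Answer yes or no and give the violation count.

No (25 violations)

bar 0: v0=F3 v1=F4 v2=A4 v3=C5 (P5)
bar 1: v0=G3 v1=E4 v2=G4 v3=B4 (M3)
bar 2: v0=E3 v1=C4 v2=G4 v3=G4 (m3)
bar 3: v0=F3 v1=C4 v2=F4 v3=E4 (M7)
bar 4: v0=E3 v1=B3 v2=G4 v3=D4 (m7)
bar 5: v0=F3 v1=A3 v2=F4 v3=A4 (M3)
bar 6: v0=G3 v1=G4 v2=B4 v3=B4 (M3)
bar 7: v0=E3 v1=C4 v2=E4 v3=G4 (m3)
bar 8: v0=F3 v1=F4 v2=A4 v3=C5 (P5)
  R5 @ bar0.0: opens on M3
  R1 @ bar1.0: F4/C5 P5 -> E4/B4 P5 similar
  R1 @ bar2.0: E4/B4 P5 -> C4/G4 P5 similar
  R3 @ bar3.0: F4 above E4
  R4 @ bar3.0: F3/E4 M7 untreated
  R3 @ bar3.1: F4 above E4
  R3 @ bar3.2: F4 above E4
  R3 @ bar3.3: F4 above E4
  R1 @ bar4.0: F3/C4 P5 -> E3/B3 P5 similar
  R3 @ bar4.0: G4 above D4
  R4 @ bar4.0: E3/D4 m7 untreated
  R3 @ bar4.1: G4 above D4
  R3 @ bar4.2: G4 above D4
  R3 @ bar4.3: G4 above D4
  R2 @ bar6.0: F3/A3 M3 -> G3/G4 P8 similar
  R2 @ bar6.0: F4/A4 M3 -> B4/B4 P1 similar
  R7 @ bar6.0: A3->G4 leap 10st
  R7 @ bar6.0: F4->B4 leap 6st
  R2 @ bar7.0: G3/B4 M3 -> E3/E4 P8 similar
  R2 @ bar7.0: G4/B4 M3 -> C4/G4 P5 similar
  R8 @ bar7.0: penult P8 not 3rd/6th
  R1 @ bar8.0: C4/G4 P5 -> F4/C5 P5 similar
  R2 @ bar8.0: E3/C4 m6 -> F3/F4 P8 similar
  R2 @ bar8.0: E3/G4 m3 -> F3/C5 P5 similar
  R6 @ bar8.3: closes on M3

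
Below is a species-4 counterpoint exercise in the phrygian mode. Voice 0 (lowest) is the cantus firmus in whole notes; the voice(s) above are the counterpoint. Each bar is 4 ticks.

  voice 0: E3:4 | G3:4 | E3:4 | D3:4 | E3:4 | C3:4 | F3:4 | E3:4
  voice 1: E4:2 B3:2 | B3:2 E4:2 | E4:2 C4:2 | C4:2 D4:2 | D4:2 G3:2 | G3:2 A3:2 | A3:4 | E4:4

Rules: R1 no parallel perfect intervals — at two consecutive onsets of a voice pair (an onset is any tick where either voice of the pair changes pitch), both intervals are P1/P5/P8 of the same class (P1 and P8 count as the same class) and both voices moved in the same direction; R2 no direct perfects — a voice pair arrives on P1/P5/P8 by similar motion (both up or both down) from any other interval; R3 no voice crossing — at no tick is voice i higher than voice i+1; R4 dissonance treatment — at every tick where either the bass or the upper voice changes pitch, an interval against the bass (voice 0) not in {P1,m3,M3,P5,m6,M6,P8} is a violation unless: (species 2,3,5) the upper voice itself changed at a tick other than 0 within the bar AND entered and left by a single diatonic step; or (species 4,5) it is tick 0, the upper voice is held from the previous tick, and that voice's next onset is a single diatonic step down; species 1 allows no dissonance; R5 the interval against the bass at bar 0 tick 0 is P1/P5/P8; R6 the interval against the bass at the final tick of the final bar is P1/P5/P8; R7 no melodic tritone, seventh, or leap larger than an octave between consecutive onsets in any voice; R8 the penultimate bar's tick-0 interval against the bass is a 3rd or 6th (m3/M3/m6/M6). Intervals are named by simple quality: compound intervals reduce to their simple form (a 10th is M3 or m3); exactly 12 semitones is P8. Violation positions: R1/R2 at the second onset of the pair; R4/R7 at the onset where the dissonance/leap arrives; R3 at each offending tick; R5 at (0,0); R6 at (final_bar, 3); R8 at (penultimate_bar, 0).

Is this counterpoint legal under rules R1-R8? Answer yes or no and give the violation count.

bar 0: v0=E3 v1=E4 (P8)
bar 1: v0=G3 v1=B3 (M3)
bar 2: v0=E3 v1=E4 (P8)
bar 3: v0=D3 v1=C4 (m7)
bar 4: v0=E3 v1=D4 (m7)
bar 5: v0=C3 v1=G3 (P5)
bar 6: v0=F3 v1=A3 (M3)
bar 7: v0=E3 v1=E4 (P8)
  R4 @ bar3.0: D3/C4 m7 untreated
  R4 @ bar4.0: E3/D4 m7 untreated

No (2 violations)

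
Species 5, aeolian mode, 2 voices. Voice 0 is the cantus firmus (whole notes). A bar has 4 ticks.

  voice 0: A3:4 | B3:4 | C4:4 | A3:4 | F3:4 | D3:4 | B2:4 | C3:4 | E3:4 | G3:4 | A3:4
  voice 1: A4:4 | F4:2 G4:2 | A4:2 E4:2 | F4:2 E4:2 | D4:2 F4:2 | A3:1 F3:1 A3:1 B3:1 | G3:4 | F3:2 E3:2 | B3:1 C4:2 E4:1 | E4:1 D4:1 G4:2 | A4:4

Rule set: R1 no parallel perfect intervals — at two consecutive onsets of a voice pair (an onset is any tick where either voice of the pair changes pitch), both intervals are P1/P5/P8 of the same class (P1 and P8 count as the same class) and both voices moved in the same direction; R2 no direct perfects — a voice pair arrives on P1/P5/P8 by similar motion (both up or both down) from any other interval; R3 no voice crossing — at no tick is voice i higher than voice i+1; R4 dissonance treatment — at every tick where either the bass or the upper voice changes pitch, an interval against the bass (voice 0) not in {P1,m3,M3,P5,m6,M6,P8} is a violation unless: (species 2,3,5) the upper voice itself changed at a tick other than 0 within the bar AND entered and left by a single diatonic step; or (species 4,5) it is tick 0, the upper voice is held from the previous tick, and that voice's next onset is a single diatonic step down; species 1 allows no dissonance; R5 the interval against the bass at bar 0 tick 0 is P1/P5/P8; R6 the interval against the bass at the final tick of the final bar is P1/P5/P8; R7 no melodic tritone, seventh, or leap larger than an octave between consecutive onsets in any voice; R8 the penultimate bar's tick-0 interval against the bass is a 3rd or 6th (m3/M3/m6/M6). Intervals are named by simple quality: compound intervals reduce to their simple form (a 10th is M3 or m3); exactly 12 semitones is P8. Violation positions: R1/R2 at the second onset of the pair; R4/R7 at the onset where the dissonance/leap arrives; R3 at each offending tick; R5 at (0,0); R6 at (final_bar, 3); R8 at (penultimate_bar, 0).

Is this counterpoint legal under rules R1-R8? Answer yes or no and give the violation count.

No (5 violations)

bar 0: v0=A3 v1=A4 (P8)
bar 1: v0=B3 v1=F4 (TT)
bar 2: v0=C4 v1=A4 (M6)
bar 3: v0=A3 v1=F4 (m6)
bar 4: v0=F3 v1=D4 (M6)
bar 5: v0=D3 v1=A3 (P5)
bar 6: v0=B2 v1=G3 (m6)
bar 7: v0=C3 v1=F3 (P4)
bar 8: v0=E3 v1=B3 (P5)
bar 9: v0=G3 v1=E4 (M6)
bar 10: v0=A3 v1=A4 (P8)
  R4 @ bar1.0: B3/F4 TT untreated
  R2 @ bar5.0: F3/F4 P8 -> D3/A3 P5 similar
  R4 @ bar7.0: C3/F3 P4 untreated
  R2 @ bar8.0: C3/E3 M3 -> E3/B3 P5 similar
  R1 @ bar10.0: G3/G4 P8 -> A3/A4 P8 similar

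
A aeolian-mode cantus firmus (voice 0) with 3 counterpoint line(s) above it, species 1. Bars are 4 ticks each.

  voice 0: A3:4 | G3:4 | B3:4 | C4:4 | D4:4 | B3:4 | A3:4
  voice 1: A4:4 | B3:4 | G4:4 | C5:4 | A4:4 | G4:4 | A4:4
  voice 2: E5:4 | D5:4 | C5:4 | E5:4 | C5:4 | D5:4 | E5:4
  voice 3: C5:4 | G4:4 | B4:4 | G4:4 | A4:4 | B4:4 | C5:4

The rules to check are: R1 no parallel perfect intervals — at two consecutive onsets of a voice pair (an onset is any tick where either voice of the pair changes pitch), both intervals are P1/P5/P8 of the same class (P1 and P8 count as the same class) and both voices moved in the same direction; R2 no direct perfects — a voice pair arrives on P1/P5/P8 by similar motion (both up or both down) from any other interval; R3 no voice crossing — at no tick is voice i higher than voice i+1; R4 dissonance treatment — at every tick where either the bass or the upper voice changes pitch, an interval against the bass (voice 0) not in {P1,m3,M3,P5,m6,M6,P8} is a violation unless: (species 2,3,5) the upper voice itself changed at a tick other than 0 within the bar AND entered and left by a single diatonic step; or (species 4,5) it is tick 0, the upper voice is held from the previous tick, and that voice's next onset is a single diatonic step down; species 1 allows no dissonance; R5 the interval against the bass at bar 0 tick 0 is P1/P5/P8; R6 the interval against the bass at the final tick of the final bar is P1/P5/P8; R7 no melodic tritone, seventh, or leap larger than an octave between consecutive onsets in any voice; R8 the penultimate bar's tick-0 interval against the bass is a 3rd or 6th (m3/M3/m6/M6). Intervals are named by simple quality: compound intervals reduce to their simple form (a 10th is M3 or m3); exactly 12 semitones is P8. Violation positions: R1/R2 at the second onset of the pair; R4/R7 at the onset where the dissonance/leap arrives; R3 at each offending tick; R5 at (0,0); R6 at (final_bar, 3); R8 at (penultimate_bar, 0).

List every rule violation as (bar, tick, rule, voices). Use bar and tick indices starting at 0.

bar 0: v0=A3 v1=A4 v2=E5 v3=C5 downbeat m3
bar 1: v0=G3 v1=B3 v2=D5 v3=G4 downbeat P8
bar 2: v0=B3 v1=G4 v2=C5 v3=B4 downbeat P8
bar 3: v0=C4 v1=C5 v2=E5 v3=G4 downbeat P5
bar 4: v0=D4 v1=A4 v2=C5 v3=A4 downbeat P5
bar 5: v0=B3 v1=G4 v2=D5 v3=B4 downbeat P8
bar 6: v0=A3 v1=A4 v2=E5 v3=C5 downbeat m3
  -> R3 @ bar 0 tick 0 v(2, 3): E5 above C5
  -> R5 @ bar 0 tick 0 v(0, 3): opens on m3
  -> R3 @ bar 0 tick 1 v(2, 3): E5 above C5
  -> R3 @ bar 0 tick 2 v(2, 3): E5 above C5
  -> R3 @ bar 0 tick 3 v(2, 3): E5 above C5
  -> R1 @ bar 1 tick 0 v(0, 2): A3/E5 P5 -> G3/D5 P5 similar
  -> R2 @ bar 1 tick 0 v(0, 3): A3/C5 m3 -> G3/G4 P8 similar
  -> R2 @ bar 1 tick 0 v(2, 3): E5/C5 M3 -> D5/G4 P5 similar
  -> R3 @ bar 1 tick 0 v(2, 3): D5 above G4
  -> R7 @ bar 1 tick 0 v(1,): A4->B3 leap 10st
  -> R3 @ bar 1 tick 1 v(2, 3): D5 above G4
  -> R3 @ bar 1 tick 2 v(2, 3): D5 above G4
  -> R3 @ bar 1 tick 3 v(2, 3): D5 above G4
  -> R1 @ bar 2 tick 0 v(0, 3): G3/G4 P8 -> B3/B4 P8 similar
  -> R3 @ bar 2 tick 0 v(2, 3): C5 above B4
  -> R4 @ bar 2 tick 0 v(0, 2): B3/C5 m2 untreated
  -> R3 @ bar 2 tick 1 v(2, 3): C5 above B4
  -> R3 @ bar 2 tick 2 v(2, 3): C5 above B4
  -> R3 @ bar 2 tick 3 v(2, 3): C5 above B4
  -> R2 @ bar 3 tick 0 v(0, 1): B3/G4 m6 -> C4/C5 P8 similar
  -> R3 @ bar 3 tick 0 v(2, 3): E5 above G4
  -> R3 @ bar 3 tick 1 v(2, 3): E5 above G4
  -> R3 @ bar 3 tick 2 v(2, 3): E5 above G4
  -> R3 @ bar 3 tick 3 v(2, 3): E5 above G4
  -> R1 @ bar 4 tick 0 v(0, 3): C4/G4 P5 -> D4/A4 P5 similar
  -> R3 @ bar 4 tick 0 v(2, 3): C5 above A4
  -> R4 @ bar 4 tick 0 v(0, 2): D4/C5 m7 untreated
  -> R3 @ bar 4 tick 1 v(2, 3): C5 above A4
  -> R3 @ bar 4 tick 2 v(2, 3): C5 above A4
  -> R3 @ bar 4 tick 3 v(2, 3): C5 above A4
  -> R3 @ bar 5 tick 0 v(2, 3): D5 above B4
  -> R8 @ bar 5 tick 0 v(0, 3): penult P8 not 3rd/6th
  -> R3 @ bar 5 tick 1 v(2, 3): D5 above B4
  -> R3 @ bar 5 tick 2 v(2, 3): D5 above B4
  -> R3 @ bar 5 tick 3 v(2, 3): D5 above B4
  -> R1 @ bar 6 tick 0 v(1, 2): G4/D5 P5 -> A4/E5 P5 similar
  -> R3 @ bar 6 tick 0 v(2, 3): E5 above C5
  -> R3 @ bar 6 tick 1 v(2, 3): E5 above C5
  -> R3 @ bar 6 tick 2 v(2, 3): E5 above C5
  -> R3 @ bar 6 tick 3 v(2, 3): E5 above C5
  -> R6 @ bar 6 tick 3 v(0, 3): closes on m3

(0, 0, R3, (2, 3))
(0, 0, R5, (0, 3))
(0, 1, R3, (2, 3))
(0, 2, R3, (2, 3))
(0, 3, R3, (2, 3))
(1, 0, R1, (0, 2))
(1, 0, R2, (0, 3))
(1, 0, R2, (2, 3))
(1, 0, R3, (2, 3))
(1, 0, R7, (1,))
(1, 1, R3, (2, 3))
(1, 2, R3, (2, 3))
(1, 3, R3, (2, 3))
(2, 0, R1, (0, 3))
(2, 0, R3, (2, 3))
(2, 0, R4, (0, 2))
(2, 1, R3, (2, 3))
(2, 2, R3, (2, 3))
(2, 3, R3, (2, 3))
(3, 0, R2, (0, 1))
(3, 0, R3, (2, 3))
(3, 1, R3, (2, 3))
(3, 2, R3, (2, 3))
(3, 3, R3, (2, 3))
(4, 0, R1, (0, 3))
(4, 0, R3, (2, 3))
(4, 0, R4, (0, 2))
(4, 1, R3, (2, 3))
(4, 2, R3, (2, 3))
(4, 3, R3, (2, 3))
(5, 0, R3, (2, 3))
(5, 0, R8, (0, 3))
(5, 1, R3, (2, 3))
(5, 2, R3, (2, 3))
(5, 3, R3, (2, 3))
(6, 0, R1, (1, 2))
(6, 0, R3, (2, 3))
(6, 1, R3, (2, 3))
(6, 2, R3, (2, 3))
(6, 3, R3, (2, 3))
(6, 3, R6, (0, 3))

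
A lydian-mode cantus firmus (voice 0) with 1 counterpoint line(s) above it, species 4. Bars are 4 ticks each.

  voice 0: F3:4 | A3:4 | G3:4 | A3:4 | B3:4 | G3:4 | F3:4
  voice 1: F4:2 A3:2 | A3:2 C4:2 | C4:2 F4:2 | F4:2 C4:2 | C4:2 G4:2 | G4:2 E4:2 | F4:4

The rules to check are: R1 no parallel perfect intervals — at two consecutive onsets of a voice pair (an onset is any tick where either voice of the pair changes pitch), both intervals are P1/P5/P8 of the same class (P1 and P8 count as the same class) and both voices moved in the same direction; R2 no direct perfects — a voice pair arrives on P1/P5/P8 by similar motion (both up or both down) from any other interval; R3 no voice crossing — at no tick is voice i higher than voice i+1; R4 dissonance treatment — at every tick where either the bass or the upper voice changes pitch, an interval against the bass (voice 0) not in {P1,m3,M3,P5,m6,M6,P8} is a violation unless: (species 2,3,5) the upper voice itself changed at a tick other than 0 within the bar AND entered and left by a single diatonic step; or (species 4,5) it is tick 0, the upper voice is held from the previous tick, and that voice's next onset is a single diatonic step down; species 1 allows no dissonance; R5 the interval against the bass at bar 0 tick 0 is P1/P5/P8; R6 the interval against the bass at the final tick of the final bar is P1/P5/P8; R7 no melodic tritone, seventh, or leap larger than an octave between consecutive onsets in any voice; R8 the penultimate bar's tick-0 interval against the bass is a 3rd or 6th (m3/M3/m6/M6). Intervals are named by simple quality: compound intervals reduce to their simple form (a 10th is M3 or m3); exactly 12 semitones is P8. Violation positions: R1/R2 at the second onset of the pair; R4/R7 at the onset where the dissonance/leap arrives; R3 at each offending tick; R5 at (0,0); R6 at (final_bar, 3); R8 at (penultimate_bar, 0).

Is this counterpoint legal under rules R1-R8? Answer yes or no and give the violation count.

No (4 violations)

bar 0: v0=F3 v1=F4 (P8)
bar 1: v0=A3 v1=A3 (P1)
bar 2: v0=G3 v1=C4 (P4)
bar 3: v0=A3 v1=F4 (m6)
bar 4: v0=B3 v1=C4 (m2)
bar 5: v0=G3 v1=G4 (P8)
bar 6: v0=F3 v1=F4 (P8)
  R4 @ bar2.0: G3/C4 P4 untreated
  R4 @ bar2.2: G3/F4 m7 untreated
  R4 @ bar4.0: B3/C4 m2 untreated
  R8 @ bar5.0: penult P8 not 3rd/6th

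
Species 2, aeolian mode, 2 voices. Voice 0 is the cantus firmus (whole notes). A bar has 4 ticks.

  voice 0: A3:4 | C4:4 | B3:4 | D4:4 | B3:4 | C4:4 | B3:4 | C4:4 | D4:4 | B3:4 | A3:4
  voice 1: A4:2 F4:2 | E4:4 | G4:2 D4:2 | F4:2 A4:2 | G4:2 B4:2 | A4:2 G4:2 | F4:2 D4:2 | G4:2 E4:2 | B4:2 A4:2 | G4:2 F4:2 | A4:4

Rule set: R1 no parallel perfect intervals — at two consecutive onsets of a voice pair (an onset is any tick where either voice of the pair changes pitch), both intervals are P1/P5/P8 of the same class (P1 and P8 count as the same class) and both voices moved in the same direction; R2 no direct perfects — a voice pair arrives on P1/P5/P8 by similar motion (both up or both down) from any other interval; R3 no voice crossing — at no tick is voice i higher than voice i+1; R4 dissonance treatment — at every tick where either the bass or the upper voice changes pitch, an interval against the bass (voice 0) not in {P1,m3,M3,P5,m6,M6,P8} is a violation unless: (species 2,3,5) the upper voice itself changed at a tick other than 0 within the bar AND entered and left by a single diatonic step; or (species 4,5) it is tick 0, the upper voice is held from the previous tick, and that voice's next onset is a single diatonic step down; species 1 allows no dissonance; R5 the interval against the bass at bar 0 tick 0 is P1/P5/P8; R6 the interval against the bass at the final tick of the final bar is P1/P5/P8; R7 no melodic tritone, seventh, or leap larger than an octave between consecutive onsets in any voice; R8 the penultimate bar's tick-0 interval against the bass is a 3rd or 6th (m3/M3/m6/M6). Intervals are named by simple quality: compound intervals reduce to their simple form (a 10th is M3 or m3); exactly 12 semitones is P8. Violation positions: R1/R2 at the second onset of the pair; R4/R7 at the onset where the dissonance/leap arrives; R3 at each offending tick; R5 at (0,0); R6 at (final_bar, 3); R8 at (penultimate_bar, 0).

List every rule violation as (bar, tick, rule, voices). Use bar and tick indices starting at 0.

(6, 0, R4, (0, 1))
(7, 0, R2, (0, 1))
(9, 2, R4, (0, 1))

bar 0: v0=A3 v1=A4 downbeat P8
bar 1: v0=C4 v1=E4 downbeat M3
bar 2: v0=B3 v1=G4 downbeat m6
bar 3: v0=D4 v1=F4 downbeat m3
bar 4: v0=B3 v1=G4 downbeat m6
bar 5: v0=C4 v1=A4 downbeat M6
bar 6: v0=B3 v1=F4 downbeat TT
bar 7: v0=C4 v1=G4 downbeat P5
bar 8: v0=D4 v1=B4 downbeat M6
bar 9: v0=B3 v1=G4 downbeat m6
bar 10: v0=A3 v1=A4 downbeat P8
  -> R4 @ bar 6 tick 0 v(0, 1): B3/F4 TT untreated
  -> R2 @ bar 7 tick 0 v(0, 1): B3/D4 m3 -> C4/G4 P5 similar
  -> R4 @ bar 9 tick 2 v(0, 1): B3/F4 TT untreated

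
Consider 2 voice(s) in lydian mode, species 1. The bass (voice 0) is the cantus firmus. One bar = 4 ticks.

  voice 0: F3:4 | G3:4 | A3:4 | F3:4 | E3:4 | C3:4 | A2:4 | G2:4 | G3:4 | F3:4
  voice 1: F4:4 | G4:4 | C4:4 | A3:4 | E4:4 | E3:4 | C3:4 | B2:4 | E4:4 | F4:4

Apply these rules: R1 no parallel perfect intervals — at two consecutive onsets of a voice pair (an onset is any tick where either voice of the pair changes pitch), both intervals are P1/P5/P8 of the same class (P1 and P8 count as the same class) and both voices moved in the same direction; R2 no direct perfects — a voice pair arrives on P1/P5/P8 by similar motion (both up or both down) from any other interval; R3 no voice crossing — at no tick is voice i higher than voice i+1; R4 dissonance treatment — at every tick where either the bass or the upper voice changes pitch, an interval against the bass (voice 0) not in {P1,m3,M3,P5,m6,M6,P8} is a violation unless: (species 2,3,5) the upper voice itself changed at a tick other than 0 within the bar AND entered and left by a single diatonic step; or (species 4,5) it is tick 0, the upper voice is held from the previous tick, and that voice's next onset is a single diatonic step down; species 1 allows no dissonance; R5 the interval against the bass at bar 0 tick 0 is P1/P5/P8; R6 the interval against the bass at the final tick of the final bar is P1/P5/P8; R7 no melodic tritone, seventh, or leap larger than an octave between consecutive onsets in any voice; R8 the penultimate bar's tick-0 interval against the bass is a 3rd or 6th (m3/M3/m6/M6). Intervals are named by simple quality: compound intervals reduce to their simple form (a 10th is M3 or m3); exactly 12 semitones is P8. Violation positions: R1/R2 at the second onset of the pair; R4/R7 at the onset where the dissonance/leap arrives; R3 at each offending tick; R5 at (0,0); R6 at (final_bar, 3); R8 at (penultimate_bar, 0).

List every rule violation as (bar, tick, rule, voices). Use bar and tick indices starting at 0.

(1, 0, R1, (0, 1))
(8, 0, R7, (1,))

bar 0: v0=F3 v1=F4 downbeat P8
bar 1: v0=G3 v1=G4 downbeat P8
bar 2: v0=A3 v1=C4 downbeat m3
bar 3: v0=F3 v1=A3 downbeat M3
bar 4: v0=E3 v1=E4 downbeat P8
bar 5: v0=C3 v1=E3 downbeat M3
bar 6: v0=A2 v1=C3 downbeat m3
bar 7: v0=G2 v1=B2 downbeat M3
bar 8: v0=G3 v1=E4 downbeat M6
bar 9: v0=F3 v1=F4 downbeat P8
  -> R1 @ bar 1 tick 0 v(0, 1): F3/F4 P8 -> G3/G4 P8 similar
  -> R7 @ bar 8 tick 0 v(1,): B2->E4 leap 17st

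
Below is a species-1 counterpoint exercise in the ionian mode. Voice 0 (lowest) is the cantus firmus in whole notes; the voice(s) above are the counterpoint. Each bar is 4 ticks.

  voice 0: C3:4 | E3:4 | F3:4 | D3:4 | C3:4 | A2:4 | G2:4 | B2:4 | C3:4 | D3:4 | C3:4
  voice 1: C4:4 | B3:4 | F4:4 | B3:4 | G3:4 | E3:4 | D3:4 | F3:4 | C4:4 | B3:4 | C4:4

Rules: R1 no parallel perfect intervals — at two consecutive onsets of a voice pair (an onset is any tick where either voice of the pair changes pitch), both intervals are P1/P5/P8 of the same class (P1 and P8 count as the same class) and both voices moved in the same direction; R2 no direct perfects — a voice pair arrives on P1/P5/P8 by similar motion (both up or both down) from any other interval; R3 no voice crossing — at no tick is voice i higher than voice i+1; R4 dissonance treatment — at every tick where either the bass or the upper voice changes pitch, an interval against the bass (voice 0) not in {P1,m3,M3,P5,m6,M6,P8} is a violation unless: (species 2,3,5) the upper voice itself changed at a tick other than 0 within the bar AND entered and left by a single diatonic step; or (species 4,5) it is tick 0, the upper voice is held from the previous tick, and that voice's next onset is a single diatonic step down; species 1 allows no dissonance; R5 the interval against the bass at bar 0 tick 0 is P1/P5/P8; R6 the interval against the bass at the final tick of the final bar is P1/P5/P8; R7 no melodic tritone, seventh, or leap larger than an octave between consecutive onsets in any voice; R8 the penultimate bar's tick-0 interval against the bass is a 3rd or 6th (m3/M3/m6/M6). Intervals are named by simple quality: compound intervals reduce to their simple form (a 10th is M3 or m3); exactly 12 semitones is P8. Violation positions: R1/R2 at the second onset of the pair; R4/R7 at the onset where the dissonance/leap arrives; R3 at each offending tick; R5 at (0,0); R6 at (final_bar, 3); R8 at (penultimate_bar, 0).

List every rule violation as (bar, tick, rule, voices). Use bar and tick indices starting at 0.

(2, 0, R2, (0, 1))
(2, 0, R7, (1,))
(3, 0, R7, (1,))
(4, 0, R2, (0, 1))
(5, 0, R1, (0, 1))
(6, 0, R1, (0, 1))
(7, 0, R4, (0, 1))
(8, 0, R2, (0, 1))

bar 0: v0=C3 v1=C4 downbeat P8
bar 1: v0=E3 v1=B3 downbeat P5
bar 2: v0=F3 v1=F4 downbeat P8
bar 3: v0=D3 v1=B3 downbeat M6
bar 4: v0=C3 v1=G3 downbeat P5
bar 5: v0=A2 v1=E3 downbeat P5
bar 6: v0=G2 v1=D3 downbeat P5
bar 7: v0=B2 v1=F3 downbeat TT
bar 8: v0=C3 v1=C4 downbeat P8
bar 9: v0=D3 v1=B3 downbeat M6
bar 10: v0=C3 v1=C4 downbeat P8
  -> R2 @ bar 2 tick 0 v(0, 1): E3/B3 P5 -> F3/F4 P8 similar
  -> R7 @ bar 2 tick 0 v(1,): B3->F4 leap 6st
  -> R7 @ bar 3 tick 0 v(1,): F4->B3 leap 6st
  -> R2 @ bar 4 tick 0 v(0, 1): D3/B3 M6 -> C3/G3 P5 similar
  -> R1 @ bar 5 tick 0 v(0, 1): C3/G3 P5 -> A2/E3 P5 similar
  -> R1 @ bar 6 tick 0 v(0, 1): A2/E3 P5 -> G2/D3 P5 similar
  -> R4 @ bar 7 tick 0 v(0, 1): B2/F3 TT untreated
  -> R2 @ bar 8 tick 0 v(0, 1): B2/F3 TT -> C3/C4 P8 similar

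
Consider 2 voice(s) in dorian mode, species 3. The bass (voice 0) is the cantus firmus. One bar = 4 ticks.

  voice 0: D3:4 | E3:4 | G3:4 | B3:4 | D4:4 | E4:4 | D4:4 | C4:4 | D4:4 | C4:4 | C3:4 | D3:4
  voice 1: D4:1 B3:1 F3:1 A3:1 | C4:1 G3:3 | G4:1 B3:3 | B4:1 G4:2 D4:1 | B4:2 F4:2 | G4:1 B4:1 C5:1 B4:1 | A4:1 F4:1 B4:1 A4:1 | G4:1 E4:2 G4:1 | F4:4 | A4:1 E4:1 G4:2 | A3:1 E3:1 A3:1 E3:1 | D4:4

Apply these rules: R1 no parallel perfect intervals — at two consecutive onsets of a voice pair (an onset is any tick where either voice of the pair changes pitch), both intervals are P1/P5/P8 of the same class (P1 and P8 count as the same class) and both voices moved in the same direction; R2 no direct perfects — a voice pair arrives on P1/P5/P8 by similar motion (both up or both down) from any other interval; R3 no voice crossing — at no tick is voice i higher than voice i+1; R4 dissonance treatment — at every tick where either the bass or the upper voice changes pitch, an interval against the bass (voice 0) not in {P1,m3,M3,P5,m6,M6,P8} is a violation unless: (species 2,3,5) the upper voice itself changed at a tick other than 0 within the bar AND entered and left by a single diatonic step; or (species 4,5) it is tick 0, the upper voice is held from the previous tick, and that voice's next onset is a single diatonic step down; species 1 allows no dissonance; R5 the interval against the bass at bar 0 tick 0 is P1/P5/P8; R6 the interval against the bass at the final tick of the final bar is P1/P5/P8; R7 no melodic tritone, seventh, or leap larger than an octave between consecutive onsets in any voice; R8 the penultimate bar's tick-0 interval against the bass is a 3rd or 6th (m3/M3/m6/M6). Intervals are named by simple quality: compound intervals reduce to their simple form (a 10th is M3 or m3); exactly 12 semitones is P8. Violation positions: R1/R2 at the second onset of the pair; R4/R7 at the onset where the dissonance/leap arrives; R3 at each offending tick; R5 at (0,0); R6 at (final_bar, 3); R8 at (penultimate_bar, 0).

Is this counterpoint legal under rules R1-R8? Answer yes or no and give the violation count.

No (10 violations)

bar 0: v0=D3 v1=D4 (P8)
bar 1: v0=E3 v1=C4 (m6)
bar 2: v0=G3 v1=G4 (P8)
bar 3: v0=B3 v1=B4 (P8)
bar 4: v0=D4 v1=B4 (M6)
bar 5: v0=E4 v1=G4 (m3)
bar 6: v0=D4 v1=A4 (P5)
bar 7: v0=C4 v1=G4 (P5)
bar 8: v0=D4 v1=F4 (m3)
bar 9: v0=C4 v1=A4 (M6)
bar 10: v0=C3 v1=A3 (M6)
bar 11: v0=D3 v1=D4 (P8)
  R7 @ bar0.2: B3->F3 leap 6st
  R2 @ bar2.0: E3/G3 m3 -> G3/G4 P8 similar
  R2 @ bar3.0: G3/B3 M3 -> B3/B4 P8 similar
  R7 @ bar4.2: B4->F4 leap 6st
  R1 @ bar6.0: E4/B4 P5 -> D4/A4 P5 similar
  R7 @ bar6.2: F4->B4 leap 6st
  R1 @ bar7.0: D4/A4 P5 -> C4/G4 P5 similar
  R7 @ bar10.0: G4->A3 leap 10st
  R2 @ bar11.0: C3/E3 M3 -> D3/D4 P8 similar
  R7 @ bar11.0: E3->D4 leap 10st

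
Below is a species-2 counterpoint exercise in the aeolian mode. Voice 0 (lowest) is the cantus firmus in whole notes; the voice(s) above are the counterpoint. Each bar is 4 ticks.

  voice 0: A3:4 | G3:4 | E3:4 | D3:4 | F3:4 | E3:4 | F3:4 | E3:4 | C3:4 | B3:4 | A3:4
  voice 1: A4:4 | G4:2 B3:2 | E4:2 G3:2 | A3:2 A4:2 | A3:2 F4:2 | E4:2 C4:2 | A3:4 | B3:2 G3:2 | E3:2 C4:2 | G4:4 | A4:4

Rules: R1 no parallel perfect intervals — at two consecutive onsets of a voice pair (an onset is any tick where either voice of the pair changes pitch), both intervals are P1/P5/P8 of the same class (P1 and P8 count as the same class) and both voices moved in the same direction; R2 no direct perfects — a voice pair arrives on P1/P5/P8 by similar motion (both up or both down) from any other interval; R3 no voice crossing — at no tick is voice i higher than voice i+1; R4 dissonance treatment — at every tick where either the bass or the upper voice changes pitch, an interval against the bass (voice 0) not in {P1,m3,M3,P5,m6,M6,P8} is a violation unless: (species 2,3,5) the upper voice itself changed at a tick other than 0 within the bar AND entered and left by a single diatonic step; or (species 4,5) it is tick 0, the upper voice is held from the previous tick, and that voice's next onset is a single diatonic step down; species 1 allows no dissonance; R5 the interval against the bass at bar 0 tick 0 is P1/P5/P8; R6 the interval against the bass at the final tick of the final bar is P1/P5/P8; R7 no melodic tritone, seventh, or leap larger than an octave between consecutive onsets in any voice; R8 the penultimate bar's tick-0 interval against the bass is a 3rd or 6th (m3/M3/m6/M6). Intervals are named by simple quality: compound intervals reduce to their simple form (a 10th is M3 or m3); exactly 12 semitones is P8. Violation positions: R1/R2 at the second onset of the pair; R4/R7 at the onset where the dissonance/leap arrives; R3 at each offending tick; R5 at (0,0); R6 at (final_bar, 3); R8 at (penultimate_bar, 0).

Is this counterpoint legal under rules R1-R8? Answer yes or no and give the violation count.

No (3 violations)

bar 0: v0=A3 v1=A4 (P8)
bar 1: v0=G3 v1=G4 (P8)
bar 2: v0=E3 v1=E4 (P8)
bar 3: v0=D3 v1=A3 (P5)
bar 4: v0=F3 v1=A3 (M3)
bar 5: v0=E3 v1=E4 (P8)
bar 6: v0=F3 v1=A3 (M3)
bar 7: v0=E3 v1=B3 (P5)
bar 8: v0=C3 v1=E3 (M3)
bar 9: v0=B3 v1=G4 (m6)
bar 10: v0=A3 v1=A4 (P8)
  R1 @ bar1.0: A3/A4 P8 -> G3/G4 P8 similar
  R1 @ bar5.0: F3/F4 P8 -> E3/E4 P8 similar
  R7 @ bar9.0: C3->B3 leap 11st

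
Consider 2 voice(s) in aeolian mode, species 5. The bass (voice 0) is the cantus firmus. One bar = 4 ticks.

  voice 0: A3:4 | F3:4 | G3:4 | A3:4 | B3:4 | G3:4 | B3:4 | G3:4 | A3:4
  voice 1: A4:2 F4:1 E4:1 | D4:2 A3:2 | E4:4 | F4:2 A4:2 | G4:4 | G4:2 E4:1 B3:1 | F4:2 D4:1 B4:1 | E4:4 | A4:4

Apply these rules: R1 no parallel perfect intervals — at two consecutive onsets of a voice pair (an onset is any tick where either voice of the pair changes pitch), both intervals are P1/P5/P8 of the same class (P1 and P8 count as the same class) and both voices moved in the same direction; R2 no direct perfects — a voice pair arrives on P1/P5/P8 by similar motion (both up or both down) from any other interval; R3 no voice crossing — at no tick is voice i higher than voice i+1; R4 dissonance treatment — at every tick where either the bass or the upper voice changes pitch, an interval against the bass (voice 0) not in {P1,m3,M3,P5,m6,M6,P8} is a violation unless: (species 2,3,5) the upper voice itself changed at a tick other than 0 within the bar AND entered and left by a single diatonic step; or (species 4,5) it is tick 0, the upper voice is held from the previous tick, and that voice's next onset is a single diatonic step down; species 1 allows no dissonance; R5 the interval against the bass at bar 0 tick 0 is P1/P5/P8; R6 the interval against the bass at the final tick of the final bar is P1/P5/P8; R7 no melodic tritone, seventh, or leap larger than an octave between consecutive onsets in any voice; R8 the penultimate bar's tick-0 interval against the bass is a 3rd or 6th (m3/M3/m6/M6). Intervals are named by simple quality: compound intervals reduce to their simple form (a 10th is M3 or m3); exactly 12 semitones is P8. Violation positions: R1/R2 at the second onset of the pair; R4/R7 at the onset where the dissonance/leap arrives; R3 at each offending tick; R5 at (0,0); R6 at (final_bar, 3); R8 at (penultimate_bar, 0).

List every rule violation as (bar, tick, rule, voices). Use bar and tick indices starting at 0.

bar 0: v0=A3 v1=A4 downbeat P8
bar 1: v0=F3 v1=D4 downbeat M6
bar 2: v0=G3 v1=E4 downbeat M6
bar 3: v0=A3 v1=F4 downbeat m6
bar 4: v0=B3 v1=G4 downbeat m6
bar 5: v0=G3 v1=G4 downbeat P8
bar 6: v0=B3 v1=F4 downbeat TT
bar 7: v0=G3 v1=E4 downbeat M6
bar 8: v0=A3 v1=A4 downbeat P8
  -> R4 @ bar 6 tick 0 v(0, 1): B3/F4 TT untreated
  -> R7 @ bar 6 tick 0 v(1,): B3->F4 leap 6st
  -> R2 @ bar 8 tick 0 v(0, 1): G3/E4 M6 -> A3/A4 P8 similar

(6, 0, R4, (0, 1))
(6, 0, R7, (1,))
(8, 0, R2, (0, 1))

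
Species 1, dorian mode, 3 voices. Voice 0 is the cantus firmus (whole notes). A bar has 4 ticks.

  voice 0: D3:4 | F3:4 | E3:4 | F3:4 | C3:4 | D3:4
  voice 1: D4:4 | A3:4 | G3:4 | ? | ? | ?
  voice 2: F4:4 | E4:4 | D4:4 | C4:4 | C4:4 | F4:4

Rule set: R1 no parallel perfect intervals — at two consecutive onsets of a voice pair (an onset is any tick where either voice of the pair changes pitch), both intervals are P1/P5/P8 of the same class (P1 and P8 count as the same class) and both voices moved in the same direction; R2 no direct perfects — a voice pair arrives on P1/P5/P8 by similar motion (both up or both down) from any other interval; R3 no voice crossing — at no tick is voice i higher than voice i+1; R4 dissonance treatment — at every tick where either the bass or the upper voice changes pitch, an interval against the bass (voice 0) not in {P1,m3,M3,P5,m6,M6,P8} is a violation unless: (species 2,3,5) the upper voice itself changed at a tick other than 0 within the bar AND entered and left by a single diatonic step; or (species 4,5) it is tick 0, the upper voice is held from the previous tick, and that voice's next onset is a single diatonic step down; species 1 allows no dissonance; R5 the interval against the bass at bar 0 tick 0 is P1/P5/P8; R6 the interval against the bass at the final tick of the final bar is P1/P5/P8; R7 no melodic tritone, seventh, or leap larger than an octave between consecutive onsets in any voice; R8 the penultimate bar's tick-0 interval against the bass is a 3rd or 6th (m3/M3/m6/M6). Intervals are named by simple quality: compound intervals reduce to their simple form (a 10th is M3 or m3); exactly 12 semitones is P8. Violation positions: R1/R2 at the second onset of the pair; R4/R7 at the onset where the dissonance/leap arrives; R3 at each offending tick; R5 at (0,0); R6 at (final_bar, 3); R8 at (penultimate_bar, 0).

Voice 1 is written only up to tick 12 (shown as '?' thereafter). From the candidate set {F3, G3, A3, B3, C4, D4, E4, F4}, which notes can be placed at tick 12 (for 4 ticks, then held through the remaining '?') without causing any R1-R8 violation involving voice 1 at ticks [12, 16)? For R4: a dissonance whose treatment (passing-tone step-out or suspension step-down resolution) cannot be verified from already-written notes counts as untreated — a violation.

{A3}

F3: violates R1
G3: violates R4
A3: legal
B3: violates R4
C4: violates R2
D4: violates R3
E4: violates R3,R4
F4: violates R2,R3,R7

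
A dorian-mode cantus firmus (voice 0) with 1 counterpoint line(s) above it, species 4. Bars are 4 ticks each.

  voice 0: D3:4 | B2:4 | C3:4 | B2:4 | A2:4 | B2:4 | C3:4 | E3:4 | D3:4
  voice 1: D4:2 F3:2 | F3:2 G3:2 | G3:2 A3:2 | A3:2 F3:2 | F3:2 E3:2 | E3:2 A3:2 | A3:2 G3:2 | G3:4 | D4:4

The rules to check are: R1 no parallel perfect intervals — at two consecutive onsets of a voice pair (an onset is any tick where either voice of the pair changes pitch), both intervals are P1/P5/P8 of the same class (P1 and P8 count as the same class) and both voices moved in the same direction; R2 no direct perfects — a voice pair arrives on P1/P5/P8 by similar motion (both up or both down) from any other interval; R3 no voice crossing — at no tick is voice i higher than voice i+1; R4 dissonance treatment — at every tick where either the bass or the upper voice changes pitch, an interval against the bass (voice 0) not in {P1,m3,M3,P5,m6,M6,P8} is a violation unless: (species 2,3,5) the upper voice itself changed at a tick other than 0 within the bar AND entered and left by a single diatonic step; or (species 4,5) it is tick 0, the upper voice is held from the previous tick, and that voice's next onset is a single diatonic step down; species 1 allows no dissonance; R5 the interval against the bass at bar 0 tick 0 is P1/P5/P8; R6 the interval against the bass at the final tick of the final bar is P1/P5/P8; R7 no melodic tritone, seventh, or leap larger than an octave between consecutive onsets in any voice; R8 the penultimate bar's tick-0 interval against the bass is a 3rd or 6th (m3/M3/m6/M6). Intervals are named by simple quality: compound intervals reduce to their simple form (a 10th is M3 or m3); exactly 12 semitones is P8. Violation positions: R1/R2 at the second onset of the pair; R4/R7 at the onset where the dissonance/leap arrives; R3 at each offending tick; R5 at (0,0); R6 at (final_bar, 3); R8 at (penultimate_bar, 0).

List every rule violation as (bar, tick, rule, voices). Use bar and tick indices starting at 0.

(1, 0, R4, (0, 1))
(3, 0, R4, (0, 1))
(3, 2, R4, (0, 1))
(5, 0, R4, (0, 1))
(5, 2, R4, (0, 1))

bar 0: v0=D3 v1=D4 downbeat P8
bar 1: v0=B2 v1=F3 downbeat TT
bar 2: v0=C3 v1=G3 downbeat P5
bar 3: v0=B2 v1=A3 downbeat m7
bar 4: v0=A2 v1=F3 downbeat m6
bar 5: v0=B2 v1=E3 downbeat P4
bar 6: v0=C3 v1=A3 downbeat M6
bar 7: v0=E3 v1=G3 downbeat m3
bar 8: v0=D3 v1=D4 downbeat P8
  -> R4 @ bar 1 tick 0 v(0, 1): B2/F3 TT untreated
  -> R4 @ bar 3 tick 0 v(0, 1): B2/A3 m7 untreated
  -> R4 @ bar 3 tick 2 v(0, 1): B2/F3 TT untreated
  -> R4 @ bar 5 tick 0 v(0, 1): B2/E3 P4 untreated
  -> R4 @ bar 5 tick 2 v(0, 1): B2/A3 m7 untreated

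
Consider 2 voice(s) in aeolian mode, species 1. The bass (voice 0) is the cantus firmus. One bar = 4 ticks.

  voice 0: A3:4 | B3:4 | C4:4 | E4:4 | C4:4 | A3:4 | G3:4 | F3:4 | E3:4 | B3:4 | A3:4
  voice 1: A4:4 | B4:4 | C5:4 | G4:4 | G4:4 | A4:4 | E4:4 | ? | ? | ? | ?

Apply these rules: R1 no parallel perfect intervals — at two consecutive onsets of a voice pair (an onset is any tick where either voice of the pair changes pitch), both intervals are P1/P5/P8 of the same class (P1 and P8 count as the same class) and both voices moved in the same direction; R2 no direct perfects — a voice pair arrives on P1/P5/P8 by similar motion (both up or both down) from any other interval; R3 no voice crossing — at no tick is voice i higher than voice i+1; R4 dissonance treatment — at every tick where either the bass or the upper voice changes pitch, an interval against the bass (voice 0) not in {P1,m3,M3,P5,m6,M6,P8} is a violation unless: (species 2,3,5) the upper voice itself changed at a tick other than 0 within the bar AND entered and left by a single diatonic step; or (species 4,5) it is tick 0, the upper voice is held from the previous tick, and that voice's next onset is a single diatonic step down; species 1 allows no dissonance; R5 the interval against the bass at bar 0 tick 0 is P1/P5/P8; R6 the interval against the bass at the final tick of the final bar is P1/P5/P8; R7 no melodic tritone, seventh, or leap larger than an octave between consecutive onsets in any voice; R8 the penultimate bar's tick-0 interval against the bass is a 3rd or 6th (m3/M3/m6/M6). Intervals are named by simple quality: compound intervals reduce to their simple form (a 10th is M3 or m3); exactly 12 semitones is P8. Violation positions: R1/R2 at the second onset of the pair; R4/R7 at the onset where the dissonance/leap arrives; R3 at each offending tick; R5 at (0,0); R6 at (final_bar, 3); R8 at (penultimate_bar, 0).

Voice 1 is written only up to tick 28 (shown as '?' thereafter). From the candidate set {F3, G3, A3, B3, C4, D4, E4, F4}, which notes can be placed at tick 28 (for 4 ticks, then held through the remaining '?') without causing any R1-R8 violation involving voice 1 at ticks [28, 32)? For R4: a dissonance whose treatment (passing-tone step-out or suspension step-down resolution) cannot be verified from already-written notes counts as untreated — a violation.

F3: violates R2,R7
G3: violates R4
A3: legal
B3: violates R4
C4: violates R2
D4: legal
E4: violates R4
F4: legal

{A3, D4, F4}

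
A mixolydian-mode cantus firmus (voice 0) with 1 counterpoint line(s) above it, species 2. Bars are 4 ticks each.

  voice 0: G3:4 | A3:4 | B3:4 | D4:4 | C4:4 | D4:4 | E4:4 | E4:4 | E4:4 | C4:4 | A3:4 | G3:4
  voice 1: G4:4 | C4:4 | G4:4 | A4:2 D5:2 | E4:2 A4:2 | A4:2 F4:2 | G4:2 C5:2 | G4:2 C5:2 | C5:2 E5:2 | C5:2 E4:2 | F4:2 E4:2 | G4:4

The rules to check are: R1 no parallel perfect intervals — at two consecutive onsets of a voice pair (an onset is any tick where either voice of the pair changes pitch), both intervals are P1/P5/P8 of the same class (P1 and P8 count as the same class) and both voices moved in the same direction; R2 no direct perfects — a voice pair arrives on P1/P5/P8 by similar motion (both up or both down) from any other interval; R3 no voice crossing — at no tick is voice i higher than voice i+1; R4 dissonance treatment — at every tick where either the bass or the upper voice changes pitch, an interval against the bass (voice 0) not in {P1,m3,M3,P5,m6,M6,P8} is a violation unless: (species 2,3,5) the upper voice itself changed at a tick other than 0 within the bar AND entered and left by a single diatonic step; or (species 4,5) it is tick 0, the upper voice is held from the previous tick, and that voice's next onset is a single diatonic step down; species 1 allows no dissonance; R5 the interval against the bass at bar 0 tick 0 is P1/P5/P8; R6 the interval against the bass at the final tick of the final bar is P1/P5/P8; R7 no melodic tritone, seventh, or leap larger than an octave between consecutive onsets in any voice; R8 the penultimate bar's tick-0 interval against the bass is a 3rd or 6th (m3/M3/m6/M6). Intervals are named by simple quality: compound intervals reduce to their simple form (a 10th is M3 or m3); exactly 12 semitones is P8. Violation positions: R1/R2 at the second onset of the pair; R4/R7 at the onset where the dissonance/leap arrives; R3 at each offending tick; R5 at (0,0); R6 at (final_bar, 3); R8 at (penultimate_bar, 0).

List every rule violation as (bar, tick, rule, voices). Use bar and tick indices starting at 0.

(3, 0, R2, (0, 1))
(4, 0, R7, (1,))
(9, 0, R1, (0, 1))

bar 0: v0=G3 v1=G4 downbeat P8
bar 1: v0=A3 v1=C4 downbeat m3
bar 2: v0=B3 v1=G4 downbeat m6
bar 3: v0=D4 v1=A4 downbeat P5
bar 4: v0=C4 v1=E4 downbeat M3
bar 5: v0=D4 v1=A4 downbeat P5
bar 6: v0=E4 v1=G4 downbeat m3
bar 7: v0=E4 v1=G4 downbeat m3
bar 8: v0=E4 v1=C5 downbeat m6
bar 9: v0=C4 v1=C5 downbeat P8
bar 10: v0=A3 v1=F4 downbeat m6
bar 11: v0=G3 v1=G4 downbeat P8
  -> R2 @ bar 3 tick 0 v(0, 1): B3/G4 m6 -> D4/A4 P5 similar
  -> R7 @ bar 4 tick 0 v(1,): D5->E4 leap 10st
  -> R1 @ bar 9 tick 0 v(0, 1): E4/E5 P8 -> C4/C5 P8 similar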